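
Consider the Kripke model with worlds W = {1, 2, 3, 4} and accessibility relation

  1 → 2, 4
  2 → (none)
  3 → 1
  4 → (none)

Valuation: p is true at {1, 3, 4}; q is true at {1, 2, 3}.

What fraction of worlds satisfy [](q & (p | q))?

1: successors {2, 4}; q & (p | q) there: 2:T, 4:F. ✗
2: no successors, so [](q & (p | q)) holds vacuously. ✓
3: successors {1}; q & (p | q) there: 1:T. ✓
4: no successors, so [](q & (p | q)) holds vacuously. ✓
That's 3 of 4 worlds, so 3/4.

3/4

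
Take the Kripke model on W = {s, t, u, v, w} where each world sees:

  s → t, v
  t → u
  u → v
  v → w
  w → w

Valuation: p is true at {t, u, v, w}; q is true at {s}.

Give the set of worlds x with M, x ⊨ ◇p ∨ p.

s: ◇p is T, p is F. ✓
t: ◇p is T, p is T. ✓
u: ◇p is T, p is T. ✓
v: ◇p is T, p is T. ✓
w: ◇p is T, p is T. ✓

{s, t, u, v, w}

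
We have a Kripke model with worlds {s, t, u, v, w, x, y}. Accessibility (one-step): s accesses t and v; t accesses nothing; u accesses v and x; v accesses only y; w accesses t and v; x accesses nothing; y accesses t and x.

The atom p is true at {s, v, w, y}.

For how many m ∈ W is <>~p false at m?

3

s: successors {t, v}; ~p there: t:T, v:F. ✓
t: no successors, so <>~p fails. ✗
u: successors {v, x}; ~p there: v:F, x:T. ✓
v: successors {y}; ~p there: y:F. ✗
w: successors {t, v}; ~p there: t:T, v:F. ✓
x: no successors, so <>~p fails. ✗
y: successors {t, x}; ~p there: t:T, x:T. ✓
Satisfying worlds: {s, u, w, y}.
So <>~p fails at the other 3 worlds.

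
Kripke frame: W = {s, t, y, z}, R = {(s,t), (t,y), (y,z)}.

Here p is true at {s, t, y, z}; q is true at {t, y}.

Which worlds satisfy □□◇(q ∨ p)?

s: successors {t}; □◇(q ∨ p) there: t:T. ✓
t: successors {y}; □◇(q ∨ p) there: y:F. ✗
y: successors {z}; □◇(q ∨ p) there: z:T. ✓
z: no successors, so □□◇(q ∨ p) holds vacuously. ✓

{s, y, z}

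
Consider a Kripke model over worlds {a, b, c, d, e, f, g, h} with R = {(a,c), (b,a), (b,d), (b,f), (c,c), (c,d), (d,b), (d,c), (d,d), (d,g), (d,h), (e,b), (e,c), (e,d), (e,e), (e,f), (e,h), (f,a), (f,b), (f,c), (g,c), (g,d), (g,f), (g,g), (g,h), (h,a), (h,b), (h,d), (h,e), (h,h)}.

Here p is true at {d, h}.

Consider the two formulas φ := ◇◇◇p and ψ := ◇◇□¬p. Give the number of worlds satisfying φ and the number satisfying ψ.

For ◇◇◇p:
a: successors {c}; ◇◇p there: c:T. ✓
b: successors {a, d, f}; ◇◇p there: a:T, d:T, f:T. ✓
c: successors {c, d}; ◇◇p there: c:T, d:T. ✓
d: successors {b, c, d, g, h}; ◇◇p there: b:T, c:T, d:T, g:T, h:T. ✓
e: successors {b, c, d, e, f, h}; ◇◇p there: b:T, c:T, d:T, e:T, f:T, h:T. ✓
f: successors {a, b, c}; ◇◇p there: a:T, b:T, c:T. ✓
g: successors {c, d, f, g, h}; ◇◇p there: c:T, d:T, f:T, g:T, h:T. ✓
h: successors {a, b, d, e, h}; ◇◇p there: a:T, b:T, d:T, e:T, h:T. ✓
— 8 worlds.
For ◇◇□¬p:
a: successors {c}; ◇□¬p there: c:F. ✗
b: successors {a, d, f}; ◇□¬p there: a:F, d:F, f:T. ✓
c: successors {c, d}; ◇□¬p there: c:F, d:F. ✗
d: successors {b, c, d, g, h}; ◇□¬p there: b:T, c:F, d:F, g:T, h:T. ✓
e: successors {b, c, d, e, f, h}; ◇□¬p there: b:T, c:F, d:F, e:T, f:T, h:T. ✓
f: successors {a, b, c}; ◇□¬p there: a:F, b:T, c:F. ✓
g: successors {c, d, f, g, h}; ◇□¬p there: c:F, d:F, f:T, g:T, h:T. ✓
h: successors {a, b, d, e, h}; ◇□¬p there: a:F, b:T, d:F, e:T, h:T. ✓
— 6 worlds.

8 and 6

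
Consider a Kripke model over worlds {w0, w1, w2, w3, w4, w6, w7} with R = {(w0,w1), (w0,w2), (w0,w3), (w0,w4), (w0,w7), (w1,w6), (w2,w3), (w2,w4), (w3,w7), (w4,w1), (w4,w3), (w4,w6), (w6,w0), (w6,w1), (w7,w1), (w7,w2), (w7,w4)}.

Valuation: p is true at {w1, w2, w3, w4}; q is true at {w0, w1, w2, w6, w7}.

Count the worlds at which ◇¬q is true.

4

w0: successors {w1, w2, w3, w4, w7}; ¬q there: w1:F, w2:F, w3:T, w4:T, w7:F. ✓
w1: successors {w6}; ¬q there: w6:F. ✗
w2: successors {w3, w4}; ¬q there: w3:T, w4:T. ✓
w3: successors {w7}; ¬q there: w7:F. ✗
w4: successors {w1, w3, w6}; ¬q there: w1:F, w3:T, w6:F. ✓
w6: successors {w0, w1}; ¬q there: w0:F, w1:F. ✗
w7: successors {w1, w2, w4}; ¬q there: w1:F, w2:F, w4:T. ✓
Satisfying worlds: {w0, w2, w4, w7}.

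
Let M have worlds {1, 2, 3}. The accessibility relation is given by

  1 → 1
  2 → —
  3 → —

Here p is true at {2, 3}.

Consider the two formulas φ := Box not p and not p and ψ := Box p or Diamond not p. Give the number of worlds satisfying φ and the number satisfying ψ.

1 and 3

For Box not p and not p:
1: Box not p is T, not p is T. ✓
2: Box not p is T, not p is F. ✗
3: Box not p is T, not p is F. ✗
— 1 world.
For Box p or Diamond not p:
1: Box p is F, Diamond not p is T. ✓
2: Box p is T, Diamond not p is F. ✓
3: Box p is T, Diamond not p is F. ✓
— 3 worlds.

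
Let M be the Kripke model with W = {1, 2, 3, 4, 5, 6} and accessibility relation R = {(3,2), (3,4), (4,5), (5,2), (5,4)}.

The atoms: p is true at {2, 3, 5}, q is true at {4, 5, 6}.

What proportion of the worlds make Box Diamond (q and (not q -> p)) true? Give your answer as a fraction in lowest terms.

2/3

1: no successors, so Box Diamond (q and (not q -> p)) holds vacuously. ✓
2: no successors, so Box Diamond (q and (not q -> p)) holds vacuously. ✓
3: successors {2, 4}; Diamond (q and (not q -> p)) there: 2:F, 4:T. ✗
4: successors {5}; Diamond (q and (not q -> p)) there: 5:T. ✓
5: successors {2, 4}; Diamond (q and (not q -> p)) there: 2:F, 4:T. ✗
6: no successors, so Box Diamond (q and (not q -> p)) holds vacuously. ✓
That's 4 of 6 worlds, so 4/6 = 2/3.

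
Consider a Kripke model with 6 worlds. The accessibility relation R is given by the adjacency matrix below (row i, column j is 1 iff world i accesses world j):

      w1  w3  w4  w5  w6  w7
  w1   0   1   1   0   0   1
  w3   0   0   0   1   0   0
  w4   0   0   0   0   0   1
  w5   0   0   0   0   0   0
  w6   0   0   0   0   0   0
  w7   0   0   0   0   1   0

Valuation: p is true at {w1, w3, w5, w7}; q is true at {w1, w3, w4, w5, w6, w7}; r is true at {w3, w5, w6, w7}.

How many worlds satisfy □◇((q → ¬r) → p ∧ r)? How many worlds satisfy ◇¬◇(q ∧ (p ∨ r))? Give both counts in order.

For □◇((q → ¬r) → p ∧ r):
w1: successors {w3, w4, w7}; ◇((q → ¬r) → p ∧ r) there: w3:T, w4:T, w7:T. ✓
w3: successors {w5}; ◇((q → ¬r) → p ∧ r) there: w5:F. ✗
w4: successors {w7}; ◇((q → ¬r) → p ∧ r) there: w7:T. ✓
w5: no successors, so □◇((q → ¬r) → p ∧ r) holds vacuously. ✓
w6: no successors, so □◇((q → ¬r) → p ∧ r) holds vacuously. ✓
w7: successors {w6}; ◇((q → ¬r) → p ∧ r) there: w6:F. ✗
— 4 worlds.
For ◇¬◇(q ∧ (p ∨ r)):
w1: successors {w3, w4, w7}; ¬◇(q ∧ (p ∨ r)) there: w3:F, w4:F, w7:F. ✗
w3: successors {w5}; ¬◇(q ∧ (p ∨ r)) there: w5:T. ✓
w4: successors {w7}; ¬◇(q ∧ (p ∨ r)) there: w7:F. ✗
w5: no successors, so ◇¬◇(q ∧ (p ∨ r)) fails. ✗
w6: no successors, so ◇¬◇(q ∧ (p ∨ r)) fails. ✗
w7: successors {w6}; ¬◇(q ∧ (p ∨ r)) there: w6:T. ✓
— 2 worlds.

4 and 2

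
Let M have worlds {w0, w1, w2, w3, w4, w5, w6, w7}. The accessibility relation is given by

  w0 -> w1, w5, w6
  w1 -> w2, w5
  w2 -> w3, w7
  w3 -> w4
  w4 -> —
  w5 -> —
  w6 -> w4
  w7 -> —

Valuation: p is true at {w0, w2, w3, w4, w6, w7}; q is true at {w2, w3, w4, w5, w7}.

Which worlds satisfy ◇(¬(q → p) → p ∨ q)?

w0: successors {w1, w5, w6}; ¬(q → p) → p ∨ q there: w1:T, w5:T, w6:T. ✓
w1: successors {w2, w5}; ¬(q → p) → p ∨ q there: w2:T, w5:T. ✓
w2: successors {w3, w7}; ¬(q → p) → p ∨ q there: w3:T, w7:T. ✓
w3: successors {w4}; ¬(q → p) → p ∨ q there: w4:T. ✓
w4: no successors, so ◇(¬(q → p) → p ∨ q) fails. ✗
w5: no successors, so ◇(¬(q → p) → p ∨ q) fails. ✗
w6: successors {w4}; ¬(q → p) → p ∨ q there: w4:T. ✓
w7: no successors, so ◇(¬(q → p) → p ∨ q) fails. ✗

{w0, w1, w2, w3, w6}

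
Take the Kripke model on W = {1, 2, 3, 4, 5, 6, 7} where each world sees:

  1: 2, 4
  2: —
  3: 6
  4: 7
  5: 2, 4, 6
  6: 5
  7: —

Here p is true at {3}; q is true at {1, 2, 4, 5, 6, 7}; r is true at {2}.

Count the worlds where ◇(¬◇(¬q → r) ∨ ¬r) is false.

1: successors {2, 4}; ¬◇(¬q → r) ∨ ¬r there: 2:T, 4:T. ✓
2: no successors, so ◇(¬◇(¬q → r) ∨ ¬r) fails. ✗
3: successors {6}; ¬◇(¬q → r) ∨ ¬r there: 6:T. ✓
4: successors {7}; ¬◇(¬q → r) ∨ ¬r there: 7:T. ✓
5: successors {2, 4, 6}; ¬◇(¬q → r) ∨ ¬r there: 2:T, 4:T, 6:T. ✓
6: successors {5}; ¬◇(¬q → r) ∨ ¬r there: 5:T. ✓
7: no successors, so ◇(¬◇(¬q → r) ∨ ¬r) fails. ✗
Satisfying worlds: {1, 3, 4, 5, 6}.
So ◇(¬◇(¬q → r) ∨ ¬r) fails at the other 2 worlds.

2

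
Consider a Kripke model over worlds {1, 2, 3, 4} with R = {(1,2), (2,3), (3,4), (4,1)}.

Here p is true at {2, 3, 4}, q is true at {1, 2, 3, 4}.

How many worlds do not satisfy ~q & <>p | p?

1: ~q & <>p is F, p is F. ✗
2: ~q & <>p is F, p is T. ✓
3: ~q & <>p is F, p is T. ✓
4: ~q & <>p is F, p is T. ✓
Satisfying worlds: {2, 3, 4}.
So ~q & <>p | p fails at the other 1 world.

1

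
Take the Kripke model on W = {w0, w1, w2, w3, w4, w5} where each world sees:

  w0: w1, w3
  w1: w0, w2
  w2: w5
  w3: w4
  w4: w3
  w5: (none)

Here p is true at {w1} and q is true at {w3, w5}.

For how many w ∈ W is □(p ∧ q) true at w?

1

w0: successors {w1, w3}; p ∧ q there: w1:F, w3:F. ✗
w1: successors {w0, w2}; p ∧ q there: w0:F, w2:F. ✗
w2: successors {w5}; p ∧ q there: w5:F. ✗
w3: successors {w4}; p ∧ q there: w4:F. ✗
w4: successors {w3}; p ∧ q there: w3:F. ✗
w5: no successors, so □(p ∧ q) holds vacuously. ✓
Satisfying worlds: {w5}.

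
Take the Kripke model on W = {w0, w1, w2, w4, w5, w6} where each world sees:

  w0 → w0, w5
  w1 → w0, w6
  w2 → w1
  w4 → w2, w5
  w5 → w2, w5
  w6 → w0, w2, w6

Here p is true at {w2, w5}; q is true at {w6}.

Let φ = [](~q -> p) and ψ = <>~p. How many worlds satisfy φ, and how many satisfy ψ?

2 and 4

For [](~q -> p):
w0: successors {w0, w5}; ~q -> p there: w0:F, w5:T. ✗
w1: successors {w0, w6}; ~q -> p there: w0:F, w6:T. ✗
w2: successors {w1}; ~q -> p there: w1:F. ✗
w4: successors {w2, w5}; ~q -> p there: w2:T, w5:T. ✓
w5: successors {w2, w5}; ~q -> p there: w2:T, w5:T. ✓
w6: successors {w0, w2, w6}; ~q -> p there: w0:F, w2:T, w6:T. ✗
— 2 worlds.
For <>~p:
w0: successors {w0, w5}; ~p there: w0:T, w5:F. ✓
w1: successors {w0, w6}; ~p there: w0:T, w6:T. ✓
w2: successors {w1}; ~p there: w1:T. ✓
w4: successors {w2, w5}; ~p there: w2:F, w5:F. ✗
w5: successors {w2, w5}; ~p there: w2:F, w5:F. ✗
w6: successors {w0, w2, w6}; ~p there: w0:T, w2:F, w6:T. ✓
— 4 worlds.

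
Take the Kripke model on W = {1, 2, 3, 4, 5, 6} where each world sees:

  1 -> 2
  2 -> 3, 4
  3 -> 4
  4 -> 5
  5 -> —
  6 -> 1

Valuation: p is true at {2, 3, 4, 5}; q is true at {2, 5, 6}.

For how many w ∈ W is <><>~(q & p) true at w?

1: successors {2}; <>~(q & p) there: 2:T. ✓
2: successors {3, 4}; <>~(q & p) there: 3:T, 4:F. ✓
3: successors {4}; <>~(q & p) there: 4:F. ✗
4: successors {5}; <>~(q & p) there: 5:F. ✗
5: no successors, so <><>~(q & p) fails. ✗
6: successors {1}; <>~(q & p) there: 1:F. ✗
Satisfying worlds: {1, 2}.

2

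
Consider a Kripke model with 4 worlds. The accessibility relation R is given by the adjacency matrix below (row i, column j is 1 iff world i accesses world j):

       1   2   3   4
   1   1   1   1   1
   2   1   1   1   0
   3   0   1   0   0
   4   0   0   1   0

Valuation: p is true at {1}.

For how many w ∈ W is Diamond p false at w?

1: successors {1, 2, 3, 4}; p there: 1:T, 2:F, 3:F, 4:F. ✓
2: successors {1, 2, 3}; p there: 1:T, 2:F, 3:F. ✓
3: successors {2}; p there: 2:F. ✗
4: successors {3}; p there: 3:F. ✗
Satisfying worlds: {1, 2}.
So Diamond p fails at the other 2 worlds.

2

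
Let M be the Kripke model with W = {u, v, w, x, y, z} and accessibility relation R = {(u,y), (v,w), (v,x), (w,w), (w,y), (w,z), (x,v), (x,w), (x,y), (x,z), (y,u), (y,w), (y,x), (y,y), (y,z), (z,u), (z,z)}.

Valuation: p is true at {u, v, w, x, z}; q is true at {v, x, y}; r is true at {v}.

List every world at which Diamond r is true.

{x}

u: successors {y}; r there: y:F. ✗
v: successors {w, x}; r there: w:F, x:F. ✗
w: successors {w, y, z}; r there: w:F, y:F, z:F. ✗
x: successors {v, w, y, z}; r there: v:T, w:F, y:F, z:F. ✓
y: successors {u, w, x, y, z}; r there: u:F, w:F, x:F, y:F, z:F. ✗
z: successors {u, z}; r there: u:F, z:F. ✗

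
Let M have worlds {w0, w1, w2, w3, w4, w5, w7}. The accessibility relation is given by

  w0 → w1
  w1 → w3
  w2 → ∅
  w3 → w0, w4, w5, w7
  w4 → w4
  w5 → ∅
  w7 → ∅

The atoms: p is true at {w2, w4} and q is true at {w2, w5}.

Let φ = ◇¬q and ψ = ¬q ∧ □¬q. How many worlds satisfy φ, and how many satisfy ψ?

4 and 4

For ◇¬q:
w0: successors {w1}; ¬q there: w1:T. ✓
w1: successors {w3}; ¬q there: w3:T. ✓
w2: no successors, so ◇¬q fails. ✗
w3: successors {w0, w4, w5, w7}; ¬q there: w0:T, w4:T, w5:F, w7:T. ✓
w4: successors {w4}; ¬q there: w4:T. ✓
w5: no successors, so ◇¬q fails. ✗
w7: no successors, so ◇¬q fails. ✗
— 4 worlds.
For ¬q ∧ □¬q:
w0: ¬q is T, □¬q is T. ✓
w1: ¬q is T, □¬q is T. ✓
w2: ¬q is F, □¬q is T. ✗
w3: ¬q is T, □¬q is F. ✗
w4: ¬q is T, □¬q is T. ✓
w5: ¬q is F, □¬q is T. ✗
w7: ¬q is T, □¬q is T. ✓
— 4 worlds.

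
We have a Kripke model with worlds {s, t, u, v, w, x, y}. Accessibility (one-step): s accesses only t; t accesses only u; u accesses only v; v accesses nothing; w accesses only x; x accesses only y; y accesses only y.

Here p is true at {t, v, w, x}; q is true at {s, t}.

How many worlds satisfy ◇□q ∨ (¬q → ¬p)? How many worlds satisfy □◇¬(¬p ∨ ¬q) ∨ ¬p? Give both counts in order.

4 and 4

For ◇□q ∨ (¬q → ¬p):
s: ◇□q is F, ¬q → ¬p is T. ✓
t: ◇□q is F, ¬q → ¬p is T. ✓
u: ◇□q is T, ¬q → ¬p is T. ✓
v: ◇□q is F, ¬q → ¬p is F. ✗
w: ◇□q is F, ¬q → ¬p is F. ✗
x: ◇□q is F, ¬q → ¬p is F. ✗
y: ◇□q is F, ¬q → ¬p is T. ✓
— 4 worlds.
For □◇¬(¬p ∨ ¬q) ∨ ¬p:
s: □◇¬(¬p ∨ ¬q) is F, ¬p is T. ✓
t: □◇¬(¬p ∨ ¬q) is F, ¬p is F. ✗
u: □◇¬(¬p ∨ ¬q) is F, ¬p is T. ✓
v: □◇¬(¬p ∨ ¬q) is T, ¬p is F. ✓
w: □◇¬(¬p ∨ ¬q) is F, ¬p is F. ✗
x: □◇¬(¬p ∨ ¬q) is F, ¬p is F. ✗
y: □◇¬(¬p ∨ ¬q) is F, ¬p is T. ✓
— 4 worlds.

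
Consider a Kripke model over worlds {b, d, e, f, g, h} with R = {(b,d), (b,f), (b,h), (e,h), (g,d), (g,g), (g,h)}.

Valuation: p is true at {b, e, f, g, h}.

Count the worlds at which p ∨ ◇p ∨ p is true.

5

b: p ∨ ◇p is T, p is T. ✓
d: p ∨ ◇p is F, p is F. ✗
e: p ∨ ◇p is T, p is T. ✓
f: p ∨ ◇p is T, p is T. ✓
g: p ∨ ◇p is T, p is T. ✓
h: p ∨ ◇p is T, p is T. ✓
Satisfying worlds: {b, e, f, g, h}.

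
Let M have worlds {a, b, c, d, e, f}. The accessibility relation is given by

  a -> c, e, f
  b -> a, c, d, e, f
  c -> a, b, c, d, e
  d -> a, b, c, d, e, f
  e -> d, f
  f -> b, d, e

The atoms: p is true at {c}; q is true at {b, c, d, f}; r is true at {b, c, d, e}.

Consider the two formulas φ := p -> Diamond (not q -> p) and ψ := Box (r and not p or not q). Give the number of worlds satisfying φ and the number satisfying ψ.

For p -> Diamond (not q -> p):
a: p is F, Diamond (not q -> p) is T. ✓
b: p is F, Diamond (not q -> p) is T. ✓
c: p is T, Diamond (not q -> p) is T. ✓
d: p is F, Diamond (not q -> p) is T. ✓
e: p is F, Diamond (not q -> p) is T. ✓
f: p is F, Diamond (not q -> p) is T. ✓
— 6 worlds.
For Box (r and not p or not q):
a: successors {c, e, f}; r and not p or not q there: c:F, e:T, f:F. ✗
b: successors {a, c, d, e, f}; r and not p or not q there: a:T, c:F, d:T, e:T, f:F. ✗
c: successors {a, b, c, d, e}; r and not p or not q there: a:T, b:T, c:F, d:T, e:T. ✗
d: successors {a, b, c, d, e, f}; r and not p or not q there: a:T, b:T, c:F, d:T, e:T, f:F. ✗
e: successors {d, f}; r and not p or not q there: d:T, f:F. ✗
f: successors {b, d, e}; r and not p or not q there: b:T, d:T, e:T. ✓
— 1 world.

6 and 1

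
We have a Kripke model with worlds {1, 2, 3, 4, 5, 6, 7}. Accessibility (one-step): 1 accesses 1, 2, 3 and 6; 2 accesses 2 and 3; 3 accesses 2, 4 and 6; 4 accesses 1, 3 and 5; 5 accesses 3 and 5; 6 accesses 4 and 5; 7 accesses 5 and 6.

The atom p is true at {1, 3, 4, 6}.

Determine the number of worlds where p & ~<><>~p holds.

1: p is T, ~<><>~p is F. ✗
2: p is F, ~<><>~p is F. ✗
3: p is T, ~<><>~p is F. ✗
4: p is T, ~<><>~p is F. ✗
5: p is F, ~<><>~p is F. ✗
6: p is T, ~<><>~p is F. ✗
7: p is F, ~<><>~p is F. ✗
Satisfying worlds: ∅.

0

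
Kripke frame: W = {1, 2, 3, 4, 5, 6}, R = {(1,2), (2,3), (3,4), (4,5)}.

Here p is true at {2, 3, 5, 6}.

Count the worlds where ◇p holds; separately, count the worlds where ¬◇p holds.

3 and 3

For ◇p:
1: successors {2}; p there: 2:T. ✓
2: successors {3}; p there: 3:T. ✓
3: successors {4}; p there: 4:F. ✗
4: successors {5}; p there: 5:T. ✓
5: no successors, so ◇p fails. ✗
6: no successors, so ◇p fails. ✗
— 3 worlds.
For ¬◇p:
1: ◇p is T. ✗
2: ◇p is T. ✗
3: ◇p is F. ✓
4: ◇p is T. ✗
5: ◇p is F. ✓
6: ◇p is F. ✓
— 3 worlds.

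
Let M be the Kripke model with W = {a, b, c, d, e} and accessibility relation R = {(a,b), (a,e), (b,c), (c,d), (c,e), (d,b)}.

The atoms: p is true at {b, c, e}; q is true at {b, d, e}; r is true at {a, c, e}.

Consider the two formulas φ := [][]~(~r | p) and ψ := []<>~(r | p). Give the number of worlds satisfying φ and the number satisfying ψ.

For [][]~(~r | p):
a: successors {b, e}; []~(~r | p) there: b:F, e:T. ✗
b: successors {c}; []~(~r | p) there: c:F. ✗
c: successors {d, e}; []~(~r | p) there: d:F, e:T. ✗
d: successors {b}; []~(~r | p) there: b:F. ✗
e: no successors, so [][]~(~r | p) holds vacuously. ✓
— 1 world.
For []<>~(r | p):
a: successors {b, e}; <>~(r | p) there: b:F, e:F. ✗
b: successors {c}; <>~(r | p) there: c:T. ✓
c: successors {d, e}; <>~(r | p) there: d:F, e:F. ✗
d: successors {b}; <>~(r | p) there: b:F. ✗
e: no successors, so []<>~(r | p) holds vacuously. ✓
— 2 worlds.

1 and 2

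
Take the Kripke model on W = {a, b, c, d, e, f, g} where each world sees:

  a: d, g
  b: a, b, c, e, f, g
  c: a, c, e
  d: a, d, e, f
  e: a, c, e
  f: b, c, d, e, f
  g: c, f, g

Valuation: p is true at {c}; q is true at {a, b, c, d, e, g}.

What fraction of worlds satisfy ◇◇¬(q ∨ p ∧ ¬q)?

a: successors {d, g}; ◇¬(q ∨ p ∧ ¬q) there: d:T, g:T. ✓
b: successors {a, b, c, e, f, g}; ◇¬(q ∨ p ∧ ¬q) there: a:F, b:T, c:F, e:F, f:T, g:T. ✓
c: successors {a, c, e}; ◇¬(q ∨ p ∧ ¬q) there: a:F, c:F, e:F. ✗
d: successors {a, d, e, f}; ◇¬(q ∨ p ∧ ¬q) there: a:F, d:T, e:F, f:T. ✓
e: successors {a, c, e}; ◇¬(q ∨ p ∧ ¬q) there: a:F, c:F, e:F. ✗
f: successors {b, c, d, e, f}; ◇¬(q ∨ p ∧ ¬q) there: b:T, c:F, d:T, e:F, f:T. ✓
g: successors {c, f, g}; ◇¬(q ∨ p ∧ ¬q) there: c:F, f:T, g:T. ✓
That's 5 of 7 worlds, so 5/7.

5/7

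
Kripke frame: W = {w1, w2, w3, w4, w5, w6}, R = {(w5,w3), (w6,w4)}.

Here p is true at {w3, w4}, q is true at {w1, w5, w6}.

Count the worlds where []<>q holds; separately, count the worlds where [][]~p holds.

4 and 6

For []<>q:
w1: no successors, so []<>q holds vacuously. ✓
w2: no successors, so []<>q holds vacuously. ✓
w3: no successors, so []<>q holds vacuously. ✓
w4: no successors, so []<>q holds vacuously. ✓
w5: successors {w3}; <>q there: w3:F. ✗
w6: successors {w4}; <>q there: w4:F. ✗
— 4 worlds.
For [][]~p:
w1: no successors, so [][]~p holds vacuously. ✓
w2: no successors, so [][]~p holds vacuously. ✓
w3: no successors, so [][]~p holds vacuously. ✓
w4: no successors, so [][]~p holds vacuously. ✓
w5: successors {w3}; []~p there: w3:T. ✓
w6: successors {w4}; []~p there: w4:T. ✓
— 6 worlds.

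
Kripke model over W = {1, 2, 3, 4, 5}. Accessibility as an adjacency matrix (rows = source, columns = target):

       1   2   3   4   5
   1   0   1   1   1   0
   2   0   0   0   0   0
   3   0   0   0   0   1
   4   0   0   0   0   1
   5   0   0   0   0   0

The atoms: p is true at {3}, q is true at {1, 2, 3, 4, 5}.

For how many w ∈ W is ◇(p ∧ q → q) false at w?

1: successors {2, 3, 4}; p ∧ q → q there: 2:T, 3:T, 4:T. ✓
2: no successors, so ◇(p ∧ q → q) fails. ✗
3: successors {5}; p ∧ q → q there: 5:T. ✓
4: successors {5}; p ∧ q → q there: 5:T. ✓
5: no successors, so ◇(p ∧ q → q) fails. ✗
Satisfying worlds: {1, 3, 4}.
So ◇(p ∧ q → q) fails at the other 2 worlds.

2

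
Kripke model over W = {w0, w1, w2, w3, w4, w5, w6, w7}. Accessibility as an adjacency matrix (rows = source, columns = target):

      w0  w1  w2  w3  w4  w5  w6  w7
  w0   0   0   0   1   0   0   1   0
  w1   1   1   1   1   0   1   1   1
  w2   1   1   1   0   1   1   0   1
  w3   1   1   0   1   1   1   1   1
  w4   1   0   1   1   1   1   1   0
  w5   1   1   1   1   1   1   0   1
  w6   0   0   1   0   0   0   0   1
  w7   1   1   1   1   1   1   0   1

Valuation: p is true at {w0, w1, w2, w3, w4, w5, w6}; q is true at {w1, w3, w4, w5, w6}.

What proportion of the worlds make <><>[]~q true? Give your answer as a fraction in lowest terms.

w0: successors {w3, w6}; <>[]~q there: w3:T, w6:F. ✓
w1: successors {w0, w1, w2, w3, w5, w6, w7}; <>[]~q there: w0:T, w1:T, w2:F, w3:T, w5:F, w6:F, w7:F. ✓
w2: successors {w0, w1, w2, w4, w5, w7}; <>[]~q there: w0:T, w1:T, w2:F, w4:T, w5:F, w7:F. ✓
w3: successors {w0, w1, w3, w4, w5, w6, w7}; <>[]~q there: w0:T, w1:T, w3:T, w4:T, w5:F, w6:F, w7:F. ✓
w4: successors {w0, w2, w3, w4, w5, w6}; <>[]~q there: w0:T, w2:F, w3:T, w4:T, w5:F, w6:F. ✓
w5: successors {w0, w1, w2, w3, w4, w5, w7}; <>[]~q there: w0:T, w1:T, w2:F, w3:T, w4:T, w5:F, w7:F. ✓
w6: successors {w2, w7}; <>[]~q there: w2:F, w7:F. ✗
w7: successors {w0, w1, w2, w3, w4, w5, w7}; <>[]~q there: w0:T, w1:T, w2:F, w3:T, w4:T, w5:F, w7:F. ✓
That's 7 of 8 worlds, so 7/8.

7/8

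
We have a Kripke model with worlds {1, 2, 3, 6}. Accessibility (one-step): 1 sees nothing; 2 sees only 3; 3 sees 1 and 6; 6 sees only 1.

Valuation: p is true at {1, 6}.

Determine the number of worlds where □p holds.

3

1: no successors, so □p holds vacuously. ✓
2: successors {3}; p there: 3:F. ✗
3: successors {1, 6}; p there: 1:T, 6:T. ✓
6: successors {1}; p there: 1:T. ✓
Satisfying worlds: {1, 3, 6}.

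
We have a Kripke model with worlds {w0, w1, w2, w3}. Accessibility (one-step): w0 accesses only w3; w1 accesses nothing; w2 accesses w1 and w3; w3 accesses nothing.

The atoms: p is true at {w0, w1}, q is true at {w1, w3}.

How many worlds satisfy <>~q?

w0: successors {w3}; ~q there: w3:F. ✗
w1: no successors, so <>~q fails. ✗
w2: successors {w1, w3}; ~q there: w1:F, w3:F. ✗
w3: no successors, so <>~q fails. ✗
Satisfying worlds: ∅.

0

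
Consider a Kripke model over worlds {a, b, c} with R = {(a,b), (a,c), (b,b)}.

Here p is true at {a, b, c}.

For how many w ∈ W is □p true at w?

a: successors {b, c}; p there: b:T, c:T. ✓
b: successors {b}; p there: b:T. ✓
c: no successors, so □p holds vacuously. ✓
Satisfying worlds: {a, b, c}.

3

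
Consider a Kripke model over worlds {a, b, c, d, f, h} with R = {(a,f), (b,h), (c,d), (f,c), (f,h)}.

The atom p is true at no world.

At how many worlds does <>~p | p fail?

a: <>~p is T, p is F. ✓
b: <>~p is T, p is F. ✓
c: <>~p is T, p is F. ✓
d: <>~p is F, p is F. ✗
f: <>~p is T, p is F. ✓
h: <>~p is F, p is F. ✗
Satisfying worlds: {a, b, c, f}.
So <>~p | p fails at the other 2 worlds.

2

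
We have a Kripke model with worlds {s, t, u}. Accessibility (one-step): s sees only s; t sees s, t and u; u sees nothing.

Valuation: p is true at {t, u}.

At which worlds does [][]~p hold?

{s, u}

s: successors {s}; []~p there: s:T. ✓
t: successors {s, t, u}; []~p there: s:T, t:F, u:T. ✗
u: no successors, so [][]~p holds vacuously. ✓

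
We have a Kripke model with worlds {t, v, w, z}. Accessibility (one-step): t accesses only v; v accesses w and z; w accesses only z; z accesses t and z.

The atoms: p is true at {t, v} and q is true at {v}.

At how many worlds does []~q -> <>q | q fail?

2

t: []~q is F, <>q | q is T. ✓
v: []~q is T, <>q | q is T. ✓
w: []~q is T, <>q | q is F. ✗
z: []~q is T, <>q | q is F. ✗
Satisfying worlds: {t, v}.
So []~q -> <>q | q fails at the other 2 worlds.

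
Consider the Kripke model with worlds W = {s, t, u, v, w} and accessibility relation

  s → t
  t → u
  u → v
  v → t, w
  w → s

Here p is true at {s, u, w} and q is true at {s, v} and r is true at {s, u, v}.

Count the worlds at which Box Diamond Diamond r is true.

s: successors {t}; Diamond Diamond r there: t:T. ✓
t: successors {u}; Diamond Diamond r there: u:F. ✗
u: successors {v}; Diamond Diamond r there: v:T. ✓
v: successors {t, w}; Diamond Diamond r there: t:T, w:F. ✗
w: successors {s}; Diamond Diamond r there: s:T. ✓
Satisfying worlds: {s, u, w}.

3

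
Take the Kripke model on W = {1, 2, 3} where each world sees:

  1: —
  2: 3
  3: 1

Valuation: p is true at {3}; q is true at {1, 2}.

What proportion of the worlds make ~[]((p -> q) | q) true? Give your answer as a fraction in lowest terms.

1: []((p -> q) | q) is T. ✗
2: []((p -> q) | q) is F. ✓
3: []((p -> q) | q) is T. ✗
That's 1 of 3 worlds, so 1/3.

1/3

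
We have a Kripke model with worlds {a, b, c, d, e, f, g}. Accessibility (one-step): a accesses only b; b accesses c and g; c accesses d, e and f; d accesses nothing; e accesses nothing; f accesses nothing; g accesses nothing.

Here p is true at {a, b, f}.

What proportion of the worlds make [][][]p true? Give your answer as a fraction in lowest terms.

6/7

a: successors {b}; [][]p there: b:F. ✗
b: successors {c, g}; [][]p there: c:T, g:T. ✓
c: successors {d, e, f}; [][]p there: d:T, e:T, f:T. ✓
d: no successors, so [][][]p holds vacuously. ✓
e: no successors, so [][][]p holds vacuously. ✓
f: no successors, so [][][]p holds vacuously. ✓
g: no successors, so [][][]p holds vacuously. ✓
That's 6 of 7 worlds, so 6/7.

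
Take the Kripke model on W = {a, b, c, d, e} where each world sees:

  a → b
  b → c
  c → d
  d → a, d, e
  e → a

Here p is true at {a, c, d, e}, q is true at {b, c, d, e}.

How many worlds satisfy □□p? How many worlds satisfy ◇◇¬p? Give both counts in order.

For □□p:
a: successors {b}; □p there: b:T. ✓
b: successors {c}; □p there: c:T. ✓
c: successors {d}; □p there: d:T. ✓
d: successors {a, d, e}; □p there: a:F, d:T, e:T. ✗
e: successors {a}; □p there: a:F. ✗
— 3 worlds.
For ◇◇¬p:
a: successors {b}; ◇¬p there: b:F. ✗
b: successors {c}; ◇¬p there: c:F. ✗
c: successors {d}; ◇¬p there: d:F. ✗
d: successors {a, d, e}; ◇¬p there: a:T, d:F, e:F. ✓
e: successors {a}; ◇¬p there: a:T. ✓
— 2 worlds.

3 and 2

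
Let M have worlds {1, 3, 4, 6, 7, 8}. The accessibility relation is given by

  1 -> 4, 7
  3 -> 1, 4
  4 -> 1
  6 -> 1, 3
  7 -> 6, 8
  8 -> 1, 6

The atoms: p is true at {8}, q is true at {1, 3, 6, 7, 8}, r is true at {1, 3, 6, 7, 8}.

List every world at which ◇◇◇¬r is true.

1: successors {4, 7}; ◇◇¬r there: 4:T, 7:F. ✓
3: successors {1, 4}; ◇◇¬r there: 1:F, 4:T. ✓
4: successors {1}; ◇◇¬r there: 1:F. ✗
6: successors {1, 3}; ◇◇¬r there: 1:F, 3:T. ✓
7: successors {6, 8}; ◇◇¬r there: 6:T, 8:T. ✓
8: successors {1, 6}; ◇◇¬r there: 1:F, 6:T. ✓

{1, 3, 6, 7, 8}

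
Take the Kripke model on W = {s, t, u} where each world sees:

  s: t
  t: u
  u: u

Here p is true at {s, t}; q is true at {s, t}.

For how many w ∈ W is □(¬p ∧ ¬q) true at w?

2

s: successors {t}; ¬p ∧ ¬q there: t:F. ✗
t: successors {u}; ¬p ∧ ¬q there: u:T. ✓
u: successors {u}; ¬p ∧ ¬q there: u:T. ✓
Satisfying worlds: {t, u}.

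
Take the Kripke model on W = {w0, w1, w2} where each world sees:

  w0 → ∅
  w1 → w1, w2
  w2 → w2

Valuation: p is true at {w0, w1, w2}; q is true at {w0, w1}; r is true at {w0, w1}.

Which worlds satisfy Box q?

w0: no successors, so Box q holds vacuously. ✓
w1: successors {w1, w2}; q there: w1:T, w2:F. ✗
w2: successors {w2}; q there: w2:F. ✗

{w0}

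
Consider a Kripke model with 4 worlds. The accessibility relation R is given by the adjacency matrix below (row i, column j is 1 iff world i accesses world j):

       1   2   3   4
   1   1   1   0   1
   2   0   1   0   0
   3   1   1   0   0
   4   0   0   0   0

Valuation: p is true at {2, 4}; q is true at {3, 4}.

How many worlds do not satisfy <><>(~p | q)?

1: successors {1, 2, 4}; <>(~p | q) there: 1:T, 2:F, 4:F. ✓
2: successors {2}; <>(~p | q) there: 2:F. ✗
3: successors {1, 2}; <>(~p | q) there: 1:T, 2:F. ✓
4: no successors, so <><>(~p | q) fails. ✗
Satisfying worlds: {1, 3}.
So <><>(~p | q) fails at the other 2 worlds.

2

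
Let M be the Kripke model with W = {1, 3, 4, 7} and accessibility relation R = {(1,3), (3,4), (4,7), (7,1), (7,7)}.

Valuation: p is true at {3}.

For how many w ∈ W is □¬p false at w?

1: successors {3}; ¬p there: 3:F. ✗
3: successors {4}; ¬p there: 4:T. ✓
4: successors {7}; ¬p there: 7:T. ✓
7: successors {1, 7}; ¬p there: 1:T, 7:T. ✓
Satisfying worlds: {3, 4, 7}.
So □¬p fails at the other 1 world.

1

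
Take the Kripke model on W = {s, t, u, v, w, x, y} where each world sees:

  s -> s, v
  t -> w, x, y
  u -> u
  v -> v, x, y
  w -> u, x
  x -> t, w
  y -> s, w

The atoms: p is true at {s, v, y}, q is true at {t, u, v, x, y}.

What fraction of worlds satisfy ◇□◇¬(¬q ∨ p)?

s: successors {s, v}; □◇¬(¬q ∨ p) there: s:F, v:F. ✗
t: successors {w, x, y}; □◇¬(¬q ∨ p) there: w:T, x:T, y:F. ✓
u: successors {u}; □◇¬(¬q ∨ p) there: u:T. ✓
v: successors {v, x, y}; □◇¬(¬q ∨ p) there: v:F, x:T, y:F. ✓
w: successors {u, x}; □◇¬(¬q ∨ p) there: u:T, x:T. ✓
x: successors {t, w}; □◇¬(¬q ∨ p) there: t:F, w:T. ✓
y: successors {s, w}; □◇¬(¬q ∨ p) there: s:F, w:T. ✓
That's 6 of 7 worlds, so 6/7.

6/7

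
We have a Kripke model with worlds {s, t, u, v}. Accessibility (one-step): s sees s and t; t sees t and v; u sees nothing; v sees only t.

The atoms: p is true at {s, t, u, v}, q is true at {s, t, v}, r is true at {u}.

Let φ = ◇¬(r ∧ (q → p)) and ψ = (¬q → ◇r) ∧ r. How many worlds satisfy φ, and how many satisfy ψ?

For ◇¬(r ∧ (q → p)):
s: successors {s, t}; ¬(r ∧ (q → p)) there: s:T, t:T. ✓
t: successors {t, v}; ¬(r ∧ (q → p)) there: t:T, v:T. ✓
u: no successors, so ◇¬(r ∧ (q → p)) fails. ✗
v: successors {t}; ¬(r ∧ (q → p)) there: t:T. ✓
— 3 worlds.
For (¬q → ◇r) ∧ r:
s: ¬q → ◇r is T, r is F. ✗
t: ¬q → ◇r is T, r is F. ✗
u: ¬q → ◇r is F, r is T. ✗
v: ¬q → ◇r is T, r is F. ✗
— 0 worlds.

3 and 0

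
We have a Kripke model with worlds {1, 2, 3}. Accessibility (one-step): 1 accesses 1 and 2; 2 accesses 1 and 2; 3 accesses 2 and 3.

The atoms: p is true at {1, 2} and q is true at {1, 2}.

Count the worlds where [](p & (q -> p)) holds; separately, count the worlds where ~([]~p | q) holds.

2 and 1

For [](p & (q -> p)):
1: successors {1, 2}; p & (q -> p) there: 1:T, 2:T. ✓
2: successors {1, 2}; p & (q -> p) there: 1:T, 2:T. ✓
3: successors {2, 3}; p & (q -> p) there: 2:T, 3:F. ✗
— 2 worlds.
For ~([]~p | q):
1: []~p | q is T. ✗
2: []~p | q is T. ✗
3: []~p | q is F. ✓
— 1 world.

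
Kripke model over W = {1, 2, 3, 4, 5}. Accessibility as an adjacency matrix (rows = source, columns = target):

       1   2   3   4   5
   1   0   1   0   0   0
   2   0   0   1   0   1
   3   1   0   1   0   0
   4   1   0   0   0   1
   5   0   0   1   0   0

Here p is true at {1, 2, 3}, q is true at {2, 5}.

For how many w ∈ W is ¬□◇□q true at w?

1: □◇□q is F. ✓
2: □◇□q is F. ✓
3: □◇□q is F. ✓
4: □◇□q is F. ✓
5: □◇□q is T. ✗
Satisfying worlds: {1, 2, 3, 4}.

4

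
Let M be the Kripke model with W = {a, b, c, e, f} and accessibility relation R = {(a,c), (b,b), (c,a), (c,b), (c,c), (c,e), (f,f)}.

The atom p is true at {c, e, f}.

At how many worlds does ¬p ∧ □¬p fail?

4

a: ¬p is T, □¬p is F. ✗
b: ¬p is T, □¬p is T. ✓
c: ¬p is F, □¬p is F. ✗
e: ¬p is F, □¬p is T. ✗
f: ¬p is F, □¬p is F. ✗
Satisfying worlds: {b}.
So ¬p ∧ □¬p fails at the other 4 worlds.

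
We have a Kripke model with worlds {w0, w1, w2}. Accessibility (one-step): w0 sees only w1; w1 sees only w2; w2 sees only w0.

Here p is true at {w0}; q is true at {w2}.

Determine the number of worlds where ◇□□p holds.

1

w0: successors {w1}; □□p there: w1:T. ✓
w1: successors {w2}; □□p there: w2:F. ✗
w2: successors {w0}; □□p there: w0:F. ✗
Satisfying worlds: {w0}.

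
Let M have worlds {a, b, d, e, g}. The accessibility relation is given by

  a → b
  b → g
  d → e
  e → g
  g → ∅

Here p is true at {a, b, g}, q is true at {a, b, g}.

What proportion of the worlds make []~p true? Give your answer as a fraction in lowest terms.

2/5

a: successors {b}; ~p there: b:F. ✗
b: successors {g}; ~p there: g:F. ✗
d: successors {e}; ~p there: e:T. ✓
e: successors {g}; ~p there: g:F. ✗
g: no successors, so []~p holds vacuously. ✓
That's 2 of 5 worlds, so 2/5.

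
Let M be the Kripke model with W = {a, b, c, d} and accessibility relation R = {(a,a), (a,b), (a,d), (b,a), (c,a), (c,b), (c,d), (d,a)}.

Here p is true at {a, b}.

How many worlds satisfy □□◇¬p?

0

a: successors {a, b, d}; □◇¬p there: a:F, b:T, d:T. ✗
b: successors {a}; □◇¬p there: a:F. ✗
c: successors {a, b, d}; □◇¬p there: a:F, b:T, d:T. ✗
d: successors {a}; □◇¬p there: a:F. ✗
Satisfying worlds: ∅.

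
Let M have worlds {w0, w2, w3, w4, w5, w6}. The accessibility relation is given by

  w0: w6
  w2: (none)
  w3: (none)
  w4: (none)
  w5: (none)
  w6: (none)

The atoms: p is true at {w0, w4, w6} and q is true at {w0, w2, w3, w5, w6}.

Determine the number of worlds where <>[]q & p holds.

1

w0: <>[]q is T, p is T. ✓
w2: <>[]q is F, p is F. ✗
w3: <>[]q is F, p is F. ✗
w4: <>[]q is F, p is T. ✗
w5: <>[]q is F, p is F. ✗
w6: <>[]q is F, p is T. ✗
Satisfying worlds: {w0}.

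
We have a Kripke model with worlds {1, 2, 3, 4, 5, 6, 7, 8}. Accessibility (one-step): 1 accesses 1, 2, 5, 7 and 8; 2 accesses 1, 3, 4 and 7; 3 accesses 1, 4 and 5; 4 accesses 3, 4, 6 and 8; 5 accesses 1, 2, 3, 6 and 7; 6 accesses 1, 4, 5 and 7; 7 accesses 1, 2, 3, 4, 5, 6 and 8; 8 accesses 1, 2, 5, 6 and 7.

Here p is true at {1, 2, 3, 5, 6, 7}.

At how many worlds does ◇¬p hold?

1: successors {1, 2, 5, 7, 8}; ¬p there: 1:F, 2:F, 5:F, 7:F, 8:T. ✓
2: successors {1, 3, 4, 7}; ¬p there: 1:F, 3:F, 4:T, 7:F. ✓
3: successors {1, 4, 5}; ¬p there: 1:F, 4:T, 5:F. ✓
4: successors {3, 4, 6, 8}; ¬p there: 3:F, 4:T, 6:F, 8:T. ✓
5: successors {1, 2, 3, 6, 7}; ¬p there: 1:F, 2:F, 3:F, 6:F, 7:F. ✗
6: successors {1, 4, 5, 7}; ¬p there: 1:F, 4:T, 5:F, 7:F. ✓
7: successors {1, 2, 3, 4, 5, 6, 8}; ¬p there: 1:F, 2:F, 3:F, 4:T, 5:F, 6:F, 8:T. ✓
8: successors {1, 2, 5, 6, 7}; ¬p there: 1:F, 2:F, 5:F, 6:F, 7:F. ✗
Satisfying worlds: {1, 2, 3, 4, 6, 7}.

6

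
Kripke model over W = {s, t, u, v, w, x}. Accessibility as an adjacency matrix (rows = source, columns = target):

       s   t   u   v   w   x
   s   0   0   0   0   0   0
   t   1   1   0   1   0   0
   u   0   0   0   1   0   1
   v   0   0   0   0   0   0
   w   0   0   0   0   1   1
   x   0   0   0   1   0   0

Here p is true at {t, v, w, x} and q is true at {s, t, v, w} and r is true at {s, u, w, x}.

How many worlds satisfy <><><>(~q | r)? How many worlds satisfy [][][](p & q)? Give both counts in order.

2 and 4

For <><><>(~q | r):
s: no successors, so <><><>(~q | r) fails. ✗
t: successors {s, t, v}; <><>(~q | r) there: s:F, t:T, v:F. ✓
u: successors {v, x}; <><>(~q | r) there: v:F, x:F. ✗
v: no successors, so <><><>(~q | r) fails. ✗
w: successors {w, x}; <><>(~q | r) there: w:T, x:F. ✓
x: successors {v}; <><>(~q | r) there: v:F. ✗
— 2 worlds.
For [][][](p & q):
s: no successors, so [][][](p & q) holds vacuously. ✓
t: successors {s, t, v}; [][](p & q) there: s:T, t:F, v:T. ✗
u: successors {v, x}; [][](p & q) there: v:T, x:T. ✓
v: no successors, so [][][](p & q) holds vacuously. ✓
w: successors {w, x}; [][](p & q) there: w:F, x:T. ✗
x: successors {v}; [][](p & q) there: v:T. ✓
— 4 worlds.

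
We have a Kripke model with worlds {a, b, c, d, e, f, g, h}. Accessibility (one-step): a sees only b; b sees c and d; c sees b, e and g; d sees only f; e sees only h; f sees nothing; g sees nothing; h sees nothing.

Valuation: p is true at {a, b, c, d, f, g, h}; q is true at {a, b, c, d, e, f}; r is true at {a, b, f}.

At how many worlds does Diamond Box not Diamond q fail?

4

a: successors {b}; Box not Diamond q there: b:F. ✗
b: successors {c, d}; Box not Diamond q there: c:F, d:T. ✓
c: successors {b, e, g}; Box not Diamond q there: b:F, e:T, g:T. ✓
d: successors {f}; Box not Diamond q there: f:T. ✓
e: successors {h}; Box not Diamond q there: h:T. ✓
f: no successors, so Diamond Box not Diamond q fails. ✗
g: no successors, so Diamond Box not Diamond q fails. ✗
h: no successors, so Diamond Box not Diamond q fails. ✗
Satisfying worlds: {b, c, d, e}.
So Diamond Box not Diamond q fails at the other 4 worlds.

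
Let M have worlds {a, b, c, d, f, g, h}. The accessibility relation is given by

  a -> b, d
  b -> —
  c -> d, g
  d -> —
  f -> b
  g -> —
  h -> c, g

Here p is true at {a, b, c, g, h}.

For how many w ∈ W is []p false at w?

2

a: successors {b, d}; p there: b:T, d:F. ✗
b: no successors, so []p holds vacuously. ✓
c: successors {d, g}; p there: d:F, g:T. ✗
d: no successors, so []p holds vacuously. ✓
f: successors {b}; p there: b:T. ✓
g: no successors, so []p holds vacuously. ✓
h: successors {c, g}; p there: c:T, g:T. ✓
Satisfying worlds: {b, d, f, g, h}.
So []p fails at the other 2 worlds.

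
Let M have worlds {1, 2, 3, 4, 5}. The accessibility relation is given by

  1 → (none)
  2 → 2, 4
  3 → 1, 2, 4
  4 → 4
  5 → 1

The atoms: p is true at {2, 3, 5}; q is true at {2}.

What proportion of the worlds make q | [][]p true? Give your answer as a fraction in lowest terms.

3/5

1: q is F, [][]p is T. ✓
2: q is T, [][]p is F. ✓
3: q is F, [][]p is F. ✗
4: q is F, [][]p is F. ✗
5: q is F, [][]p is T. ✓
That's 3 of 5 worlds, so 3/5.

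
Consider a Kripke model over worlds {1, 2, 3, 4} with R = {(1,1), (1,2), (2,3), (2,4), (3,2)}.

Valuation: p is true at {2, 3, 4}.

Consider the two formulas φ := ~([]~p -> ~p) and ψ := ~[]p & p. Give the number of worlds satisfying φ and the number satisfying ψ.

1 and 0

For ~([]~p -> ~p):
1: []~p -> ~p is T. ✗
2: []~p -> ~p is T. ✗
3: []~p -> ~p is T. ✗
4: []~p -> ~p is F. ✓
— 1 world.
For ~[]p & p:
1: ~[]p is T, p is F. ✗
2: ~[]p is F, p is T. ✗
3: ~[]p is F, p is T. ✗
4: ~[]p is F, p is T. ✗
— 0 worlds.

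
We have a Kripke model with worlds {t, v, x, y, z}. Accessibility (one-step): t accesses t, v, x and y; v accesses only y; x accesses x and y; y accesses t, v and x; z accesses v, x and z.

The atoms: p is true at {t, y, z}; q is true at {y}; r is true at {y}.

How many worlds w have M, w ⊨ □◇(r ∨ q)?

1

t: successors {t, v, x, y}; ◇(r ∨ q) there: t:T, v:T, x:T, y:F. ✗
v: successors {y}; ◇(r ∨ q) there: y:F. ✗
x: successors {x, y}; ◇(r ∨ q) there: x:T, y:F. ✗
y: successors {t, v, x}; ◇(r ∨ q) there: t:T, v:T, x:T. ✓
z: successors {v, x, z}; ◇(r ∨ q) there: v:T, x:T, z:F. ✗
Satisfying worlds: {y}.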